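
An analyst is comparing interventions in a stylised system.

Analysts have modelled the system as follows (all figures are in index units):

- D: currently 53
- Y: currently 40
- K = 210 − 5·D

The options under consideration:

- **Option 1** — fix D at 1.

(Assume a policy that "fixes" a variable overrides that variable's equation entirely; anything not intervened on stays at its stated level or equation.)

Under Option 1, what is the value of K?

205

Option 1 (D := 1):
  D = 1
  K = 210 − 5·1 = 205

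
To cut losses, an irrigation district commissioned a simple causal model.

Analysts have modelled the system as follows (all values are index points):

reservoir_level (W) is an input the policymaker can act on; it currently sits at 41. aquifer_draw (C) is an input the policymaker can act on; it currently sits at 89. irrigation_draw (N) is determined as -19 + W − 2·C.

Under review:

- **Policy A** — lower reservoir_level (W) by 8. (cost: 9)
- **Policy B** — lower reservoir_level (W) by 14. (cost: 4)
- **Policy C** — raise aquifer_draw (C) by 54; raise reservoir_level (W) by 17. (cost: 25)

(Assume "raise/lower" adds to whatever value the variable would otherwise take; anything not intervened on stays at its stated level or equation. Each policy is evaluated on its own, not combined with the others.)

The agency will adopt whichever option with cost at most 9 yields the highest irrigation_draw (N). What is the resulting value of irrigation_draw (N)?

-164

Policy A (W − 8):
  W = 41 − 8 = 33
  C = 89
  N = -19 + 33 − 2·89 = -164
Policy B (W − 14):
  W = 41 − 14 = 27
  C = 89
  N = -19 + 27 − 2·89 = -170
Comparing — Policy A: N=-164, Policy B: N=-170. Highest is -164 (Policy A).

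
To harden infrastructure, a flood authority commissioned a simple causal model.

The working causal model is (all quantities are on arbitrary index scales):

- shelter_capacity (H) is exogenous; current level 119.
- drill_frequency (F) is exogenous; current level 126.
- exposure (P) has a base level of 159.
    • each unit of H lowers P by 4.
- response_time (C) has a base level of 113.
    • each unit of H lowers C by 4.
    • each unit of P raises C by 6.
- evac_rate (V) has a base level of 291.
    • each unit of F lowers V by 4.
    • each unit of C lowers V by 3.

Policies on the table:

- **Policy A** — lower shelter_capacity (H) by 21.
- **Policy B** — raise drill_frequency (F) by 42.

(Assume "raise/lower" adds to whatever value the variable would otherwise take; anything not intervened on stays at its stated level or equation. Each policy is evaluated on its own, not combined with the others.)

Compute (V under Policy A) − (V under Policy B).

-1596

Policy A (H − 21):
  H = 119 − 21 = 98
  F = 126
  P = 159 − 4·98 = -233
  C = 113 − 4·98 + 6·(-233) = -1677
  V = 291 − 4·126 − 3·(-1677) = 4818
Policy B (F + 42):
  H = 119
  F = 126 + 42 = 168
  P = 159 − 4·119 = -317
  C = 113 − 4·119 + 6·(-317) = -2265
  V = 291 − 4·168 − 3·(-2265) = 6414
V: 4818 − 6414 = -1596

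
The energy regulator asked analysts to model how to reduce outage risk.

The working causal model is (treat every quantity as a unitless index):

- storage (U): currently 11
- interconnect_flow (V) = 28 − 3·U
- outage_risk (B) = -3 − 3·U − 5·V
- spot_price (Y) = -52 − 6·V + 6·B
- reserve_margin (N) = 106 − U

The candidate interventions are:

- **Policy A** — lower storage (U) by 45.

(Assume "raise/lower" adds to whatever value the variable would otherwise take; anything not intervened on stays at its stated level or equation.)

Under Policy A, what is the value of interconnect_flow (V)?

Policy A (U − 45):
  U = 11 − 45 = -34
  V = 28 − 3·(-34) = 130

130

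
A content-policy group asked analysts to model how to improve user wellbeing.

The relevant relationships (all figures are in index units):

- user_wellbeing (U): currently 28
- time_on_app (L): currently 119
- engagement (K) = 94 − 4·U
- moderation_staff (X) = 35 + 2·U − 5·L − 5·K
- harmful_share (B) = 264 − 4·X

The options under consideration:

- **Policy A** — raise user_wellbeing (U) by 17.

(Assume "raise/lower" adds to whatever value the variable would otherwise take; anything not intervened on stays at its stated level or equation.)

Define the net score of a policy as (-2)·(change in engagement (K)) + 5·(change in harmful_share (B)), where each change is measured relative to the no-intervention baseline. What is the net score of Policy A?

-7344

Baseline:
  U = 28
  L = 119
  K = 94 − 4·28 = -18
  X = 35 + 2·28 − 5·119 − 5·(-18) = -414
  B = 264 − 4·(-414) = 1920
Policy A (U + 17):
  U = 28 + 17 = 45
  L = 119
  K = 94 − 4·45 = -86
  X = 35 + 2·45 − 5·119 − 5·(-86) = -40
  B = 264 − 4·(-40) = 424
ΔK = -86 − (-18) = -68; ΔB = 424 − 1920 = -1496
Score = (-2)·(-68) + 5·(-1496) = -7344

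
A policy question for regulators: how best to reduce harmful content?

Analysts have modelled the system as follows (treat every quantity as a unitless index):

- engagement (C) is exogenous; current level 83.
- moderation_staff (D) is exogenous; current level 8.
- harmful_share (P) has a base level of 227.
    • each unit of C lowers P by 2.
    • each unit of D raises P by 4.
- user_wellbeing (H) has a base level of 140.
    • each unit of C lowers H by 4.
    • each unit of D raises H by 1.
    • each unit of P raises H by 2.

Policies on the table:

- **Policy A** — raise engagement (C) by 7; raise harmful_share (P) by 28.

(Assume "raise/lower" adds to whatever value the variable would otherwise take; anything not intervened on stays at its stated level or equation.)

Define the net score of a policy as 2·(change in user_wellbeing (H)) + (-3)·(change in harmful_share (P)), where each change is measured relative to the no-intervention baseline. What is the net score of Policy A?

Baseline:
  C = 83
  D = 8
  P = 227 − 2·83 + 4·8 = 93
  H = 140 − 4·83 + 8 + 2·93 = 2
Policy A (C + 7, P + 28):
  C = 83 + 7 = 90
  D = 8
  P = 227 − 2·90 + 4·8 (+28 from intervention) = 107
  H = 140 − 4·90 + 8 + 2·107 = 2
ΔH = 2 − 2 = 0; ΔP = 107 − 93 = 14
Score = 2·0 + (-3)·14 = -42

-42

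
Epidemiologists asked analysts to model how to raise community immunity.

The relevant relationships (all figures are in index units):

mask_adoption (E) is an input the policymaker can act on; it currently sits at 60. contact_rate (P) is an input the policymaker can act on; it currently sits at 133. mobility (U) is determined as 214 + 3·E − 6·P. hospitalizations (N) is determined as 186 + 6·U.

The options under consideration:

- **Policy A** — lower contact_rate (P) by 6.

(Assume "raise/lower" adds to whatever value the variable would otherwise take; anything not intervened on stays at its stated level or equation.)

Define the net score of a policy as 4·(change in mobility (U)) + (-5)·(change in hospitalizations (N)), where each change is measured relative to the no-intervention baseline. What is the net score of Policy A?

-936

Baseline:
  E = 60
  P = 133
  U = 214 + 3·60 − 6·133 = -404
  N = 186 + 6·(-404) = -2238
Policy A (P − 6):
  E = 60
  P = 133 − 6 = 127
  U = 214 + 3·60 − 6·127 = -368
  N = 186 + 6·(-368) = -2022
ΔU = -368 − (-404) = 36; ΔN = -2022 − (-2238) = 216
Score = 4·36 + (-5)·216 = -936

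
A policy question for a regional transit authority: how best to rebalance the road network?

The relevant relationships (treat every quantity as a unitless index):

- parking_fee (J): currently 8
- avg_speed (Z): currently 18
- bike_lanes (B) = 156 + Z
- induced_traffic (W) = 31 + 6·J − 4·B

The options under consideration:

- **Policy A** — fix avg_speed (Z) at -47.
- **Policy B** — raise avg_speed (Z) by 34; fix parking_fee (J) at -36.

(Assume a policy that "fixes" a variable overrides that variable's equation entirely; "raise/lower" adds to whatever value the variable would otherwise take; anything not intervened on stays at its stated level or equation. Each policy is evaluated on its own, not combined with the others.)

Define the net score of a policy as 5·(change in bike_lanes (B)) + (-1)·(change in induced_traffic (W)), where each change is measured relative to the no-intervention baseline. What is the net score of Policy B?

570

Baseline:
  J = 8
  Z = 18
  B = 156 + 18 = 174
  W = 31 + 6·8 − 4·174 = -617
Policy B (Z + 34, J := -36):
  J = -36
  Z = 18 + 34 = 52
  B = 156 + 52 = 208
  W = 31 + 6·(-36) − 4·208 = -1017
ΔB = 208 − 174 = 34; ΔW = -1017 − (-617) = -400
Score = 5·34 + (-1)·(-400) = 570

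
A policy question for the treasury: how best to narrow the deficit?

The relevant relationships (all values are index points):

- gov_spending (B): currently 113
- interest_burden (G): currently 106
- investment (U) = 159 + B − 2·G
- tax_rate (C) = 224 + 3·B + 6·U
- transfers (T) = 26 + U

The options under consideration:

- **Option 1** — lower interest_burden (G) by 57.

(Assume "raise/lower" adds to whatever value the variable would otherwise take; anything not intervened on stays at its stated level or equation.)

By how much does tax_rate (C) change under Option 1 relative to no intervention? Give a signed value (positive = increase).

684

Baseline:
  B = 113
  G = 106
  U = 159 + 113 − 2·106 = 60
  C = 224 + 3·113 + 6·60 = 923
Option 1 (G − 57):
  B = 113
  G = 106 − 57 = 49
  U = 159 + 113 − 2·49 = 174
  C = 224 + 3·113 + 6·174 = 1607
Change in C: 1607 − 923 = 684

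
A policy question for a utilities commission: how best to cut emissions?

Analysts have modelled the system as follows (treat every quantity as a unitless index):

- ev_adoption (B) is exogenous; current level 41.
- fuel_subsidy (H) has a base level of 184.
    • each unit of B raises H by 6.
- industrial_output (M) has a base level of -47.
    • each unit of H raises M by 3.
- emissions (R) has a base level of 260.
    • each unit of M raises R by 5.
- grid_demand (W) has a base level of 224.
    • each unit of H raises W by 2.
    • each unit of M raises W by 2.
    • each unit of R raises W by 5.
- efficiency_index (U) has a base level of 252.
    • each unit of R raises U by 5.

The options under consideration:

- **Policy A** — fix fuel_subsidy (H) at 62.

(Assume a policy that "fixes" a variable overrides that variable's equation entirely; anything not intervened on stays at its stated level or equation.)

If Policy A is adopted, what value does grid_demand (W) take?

5401

Policy A (H := 62):
  B = 41
  H = 62
  M = -47 + 3·62 = 139
  R = 260 + 5·139 = 955
  W = 224 + 2·62 + 2·139 + 5·955 = 5401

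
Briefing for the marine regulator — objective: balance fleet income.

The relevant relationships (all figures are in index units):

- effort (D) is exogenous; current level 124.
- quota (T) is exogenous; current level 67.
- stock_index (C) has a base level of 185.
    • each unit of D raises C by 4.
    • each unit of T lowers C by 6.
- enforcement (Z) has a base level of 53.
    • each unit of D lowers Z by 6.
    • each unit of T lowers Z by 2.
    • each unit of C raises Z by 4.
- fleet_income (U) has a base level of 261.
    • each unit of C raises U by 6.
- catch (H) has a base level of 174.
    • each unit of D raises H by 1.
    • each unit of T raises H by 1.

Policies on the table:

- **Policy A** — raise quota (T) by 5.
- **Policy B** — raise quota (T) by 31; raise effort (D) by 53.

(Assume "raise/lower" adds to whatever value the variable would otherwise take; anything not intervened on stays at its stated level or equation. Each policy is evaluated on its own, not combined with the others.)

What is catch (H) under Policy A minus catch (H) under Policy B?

-79

Policy A (T + 5):
  D = 124
  T = 67 + 5 = 72
  H = 174 + 124 + 72 = 370
Policy B (T + 31, D + 53):
  D = 124 + 53 = 177
  T = 67 + 31 = 98
  H = 174 + 177 + 98 = 449
H: 370 − 449 = -79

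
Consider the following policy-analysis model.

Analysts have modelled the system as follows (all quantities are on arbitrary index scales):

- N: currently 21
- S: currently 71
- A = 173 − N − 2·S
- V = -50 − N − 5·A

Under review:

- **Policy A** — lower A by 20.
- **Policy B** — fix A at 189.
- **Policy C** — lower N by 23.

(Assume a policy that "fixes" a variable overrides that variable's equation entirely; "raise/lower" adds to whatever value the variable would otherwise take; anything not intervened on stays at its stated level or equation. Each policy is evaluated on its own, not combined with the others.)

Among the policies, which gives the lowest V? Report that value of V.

Policy A (A − 20):
  N = 21
  S = 71
  A = 173 − 21 − 2·71 (−20 from intervention) = -10
  V = -50 − 21 − 5·(-10) = -21
Policy B (A := 189):
  N = 21
  S = 71
  A = 189
  V = -50 − 21 − 5·189 = -1016
Policy C (N − 23):
  N = 21 − 23 = -2
  S = 71
  A = 173 − (-2) − 2·71 = 33
  V = -50 − (-2) − 5·33 = -213
Comparing — Policy A: V=-21, Policy B: V=-1016, Policy C: V=-213. Lowest is -1016 (Policy B).

-1016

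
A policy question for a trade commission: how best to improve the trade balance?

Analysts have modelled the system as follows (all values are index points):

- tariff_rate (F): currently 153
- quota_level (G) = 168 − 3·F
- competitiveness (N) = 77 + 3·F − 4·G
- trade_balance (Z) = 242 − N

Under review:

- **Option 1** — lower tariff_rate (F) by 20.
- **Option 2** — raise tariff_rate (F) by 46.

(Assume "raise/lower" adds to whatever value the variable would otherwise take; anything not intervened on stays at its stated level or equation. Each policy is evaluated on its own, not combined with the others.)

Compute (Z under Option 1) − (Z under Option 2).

Option 1 (F − 20):
  F = 153 − 20 = 133
  G = 168 − 3·133 = -231
  N = 77 + 3·133 − 4·(-231) = 1400
  Z = 242 − 1400 = -1158
Option 2 (F + 46):
  F = 153 + 46 = 199
  G = 168 − 3·199 = -429
  N = 77 + 3·199 − 4·(-429) = 2390
  Z = 242 − 2390 = -2148
Z: -1158 − (-2148) = 990

990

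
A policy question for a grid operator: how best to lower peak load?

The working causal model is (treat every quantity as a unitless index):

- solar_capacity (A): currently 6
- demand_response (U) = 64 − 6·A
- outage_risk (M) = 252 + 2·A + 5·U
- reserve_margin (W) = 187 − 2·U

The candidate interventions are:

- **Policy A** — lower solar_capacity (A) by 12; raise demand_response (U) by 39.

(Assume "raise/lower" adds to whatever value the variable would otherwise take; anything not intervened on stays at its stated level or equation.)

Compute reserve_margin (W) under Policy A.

Policy A (A − 12, U + 39):
  A = 6 − 12 = -6
  U = 64 − 6·(-6) (+39 from intervention) = 139
  W = 187 − 2·139 = -91

-91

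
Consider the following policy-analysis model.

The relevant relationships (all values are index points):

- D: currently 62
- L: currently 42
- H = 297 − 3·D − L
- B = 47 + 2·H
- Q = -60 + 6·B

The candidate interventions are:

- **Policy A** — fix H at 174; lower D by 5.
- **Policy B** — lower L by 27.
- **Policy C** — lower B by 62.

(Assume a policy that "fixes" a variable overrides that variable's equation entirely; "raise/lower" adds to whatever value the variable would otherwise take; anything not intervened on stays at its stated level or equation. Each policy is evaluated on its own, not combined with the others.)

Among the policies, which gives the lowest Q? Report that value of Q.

678

Policy A (H := 174, D − 5):
  D = 62 − 5 = 57
  L = 42
  H = 174
  B = 47 + 2·174 = 395
  Q = -60 + 6·395 = 2310
Policy B (L − 27):
  D = 62
  L = 42 − 27 = 15
  H = 297 − 3·62 − 15 = 96
  B = 47 + 2·96 = 239
  Q = -60 + 6·239 = 1374
Policy C (B − 62):
  D = 62
  L = 42
  H = 297 − 3·62 − 42 = 69
  B = 47 + 2·69 (−62 from intervention) = 123
  Q = -60 + 6·123 = 678
Comparing — Policy A: Q=2310, Policy B: Q=1374, Policy C: Q=678. Lowest is 678 (Policy C).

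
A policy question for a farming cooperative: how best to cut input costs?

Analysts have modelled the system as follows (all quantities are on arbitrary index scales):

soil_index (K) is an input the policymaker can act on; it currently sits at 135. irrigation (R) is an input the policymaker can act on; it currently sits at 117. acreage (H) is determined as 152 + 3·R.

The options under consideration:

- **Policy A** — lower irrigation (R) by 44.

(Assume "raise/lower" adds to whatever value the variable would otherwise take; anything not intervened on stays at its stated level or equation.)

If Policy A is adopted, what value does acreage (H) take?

371

Policy A (R − 44):
  R = 117 − 44 = 73
  H = 152 + 3·73 = 371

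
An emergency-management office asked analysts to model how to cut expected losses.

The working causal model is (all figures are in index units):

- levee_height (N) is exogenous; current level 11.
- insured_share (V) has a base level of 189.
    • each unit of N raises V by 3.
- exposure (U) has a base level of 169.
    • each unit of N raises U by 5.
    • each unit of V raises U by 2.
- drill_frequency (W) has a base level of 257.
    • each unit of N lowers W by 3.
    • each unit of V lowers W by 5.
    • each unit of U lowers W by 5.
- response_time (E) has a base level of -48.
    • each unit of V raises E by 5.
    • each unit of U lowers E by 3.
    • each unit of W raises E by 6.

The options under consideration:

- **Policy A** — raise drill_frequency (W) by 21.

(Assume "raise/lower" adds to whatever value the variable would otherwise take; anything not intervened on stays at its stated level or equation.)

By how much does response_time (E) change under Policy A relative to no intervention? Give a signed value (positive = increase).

Baseline:
  N = 11
  V = 189 + 3·11 = 222
  U = 169 + 5·11 + 2·222 = 668
  W = 257 − 3·11 − 5·222 − 5·668 = -4226
  E = -48 + 5·222 − 3·668 + 6·(-4226) = -26298
Policy A (W + 21):
  N = 11
  V = 189 + 3·11 = 222
  U = 169 + 5·11 + 2·222 = 668
  W = 257 − 3·11 − 5·222 − 5·668 (+21 from intervention) = -4205
  E = -48 + 5·222 − 3·668 + 6·(-4205) = -26172
Change in E: -26172 − (-26298) = 126

126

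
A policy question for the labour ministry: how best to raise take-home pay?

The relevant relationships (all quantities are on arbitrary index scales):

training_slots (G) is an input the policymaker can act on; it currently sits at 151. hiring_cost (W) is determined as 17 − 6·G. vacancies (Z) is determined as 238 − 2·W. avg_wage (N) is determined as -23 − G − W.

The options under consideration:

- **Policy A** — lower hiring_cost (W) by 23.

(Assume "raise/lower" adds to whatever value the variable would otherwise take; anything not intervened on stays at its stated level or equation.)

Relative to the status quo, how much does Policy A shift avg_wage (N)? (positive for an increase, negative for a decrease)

Baseline:
  G = 151
  W = 17 − 6·151 = -889
  N = -23 − 151 − (-889) = 715
Policy A (W − 23):
  G = 151
  W = 17 − 6·151 (−23 from intervention) = -912
  N = -23 − 151 − (-912) = 738
Change in N: 738 − 715 = 23

23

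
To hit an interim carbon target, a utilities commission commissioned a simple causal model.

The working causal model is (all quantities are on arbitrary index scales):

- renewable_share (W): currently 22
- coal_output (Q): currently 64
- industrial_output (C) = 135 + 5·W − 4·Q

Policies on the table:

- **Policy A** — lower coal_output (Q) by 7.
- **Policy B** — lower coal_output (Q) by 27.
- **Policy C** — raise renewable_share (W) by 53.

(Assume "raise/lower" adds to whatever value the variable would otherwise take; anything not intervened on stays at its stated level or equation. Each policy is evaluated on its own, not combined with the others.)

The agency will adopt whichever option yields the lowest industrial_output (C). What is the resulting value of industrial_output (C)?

17

Policy A (Q − 7):
  W = 22
  Q = 64 − 7 = 57
  C = 135 + 5·22 − 4·57 = 17
Policy B (Q − 27):
  W = 22
  Q = 64 − 27 = 37
  C = 135 + 5·22 − 4·37 = 97
Policy C (W + 53):
  W = 22 + 53 = 75
  Q = 64
  C = 135 + 5·75 − 4·64 = 254
Comparing — Policy A: C=17, Policy B: C=97, Policy C: C=254. Lowest is 17 (Policy A).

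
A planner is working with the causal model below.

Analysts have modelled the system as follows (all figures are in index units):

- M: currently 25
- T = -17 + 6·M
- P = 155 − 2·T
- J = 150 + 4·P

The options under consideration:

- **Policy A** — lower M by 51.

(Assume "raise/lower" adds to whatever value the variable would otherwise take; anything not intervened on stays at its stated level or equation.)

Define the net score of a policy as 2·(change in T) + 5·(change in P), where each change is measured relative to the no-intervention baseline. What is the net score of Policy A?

2448

Baseline:
  M = 25
  T = -17 + 6·25 = 133
  P = 155 − 2·133 = -111
Policy A (M − 51):
  M = 25 − 51 = -26
  T = -17 + 6·(-26) = -173
  P = 155 − 2·(-173) = 501
ΔT = -173 − 133 = -306; ΔP = 501 − (-111) = 612
Score = 2·(-306) + 5·612 = 2448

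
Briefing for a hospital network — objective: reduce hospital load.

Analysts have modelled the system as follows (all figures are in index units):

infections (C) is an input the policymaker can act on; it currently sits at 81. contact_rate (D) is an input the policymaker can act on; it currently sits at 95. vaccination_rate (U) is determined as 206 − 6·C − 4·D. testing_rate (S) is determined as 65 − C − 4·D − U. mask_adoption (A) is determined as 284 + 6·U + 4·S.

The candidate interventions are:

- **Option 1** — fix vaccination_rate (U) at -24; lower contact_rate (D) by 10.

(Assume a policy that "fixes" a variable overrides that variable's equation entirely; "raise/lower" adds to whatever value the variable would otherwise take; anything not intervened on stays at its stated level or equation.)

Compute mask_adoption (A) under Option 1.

Option 1 (U := -24, D − 10):
  C = 81
  D = 95 − 10 = 85
  U = -24
  S = 65 − 81 − 4·85 − (-24) = -332
  A = 284 + 6·(-24) + 4·(-332) = -1188

-1188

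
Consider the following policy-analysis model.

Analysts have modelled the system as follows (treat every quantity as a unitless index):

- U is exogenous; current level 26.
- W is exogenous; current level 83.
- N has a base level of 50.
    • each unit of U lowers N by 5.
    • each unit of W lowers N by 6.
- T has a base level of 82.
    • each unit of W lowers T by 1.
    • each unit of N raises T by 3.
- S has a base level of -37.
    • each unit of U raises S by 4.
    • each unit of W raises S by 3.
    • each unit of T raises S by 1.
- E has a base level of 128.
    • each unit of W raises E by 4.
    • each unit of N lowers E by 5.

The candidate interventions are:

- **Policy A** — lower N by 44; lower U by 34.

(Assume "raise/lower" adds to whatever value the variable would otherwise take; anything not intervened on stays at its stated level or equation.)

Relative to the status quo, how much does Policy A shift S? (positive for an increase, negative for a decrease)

Baseline:
  U = 26
  W = 83
  N = 50 − 5·26 − 6·83 = -578
  T = 82 − 83 + 3·(-578) = -1735
  S = -37 + 4·26 + 3·83 + (-1735) = -1419
Policy A (N − 44, U − 34):
  U = 26 − 34 = -8
  W = 83
  N = 50 − 5·(-8) − 6·83 (−44 from intervention) = -452
  T = 82 − 83 + 3·(-452) = -1357
  S = -37 + 4·(-8) + 3·83 + (-1357) = -1177
Change in S: -1177 − (-1419) = 242

242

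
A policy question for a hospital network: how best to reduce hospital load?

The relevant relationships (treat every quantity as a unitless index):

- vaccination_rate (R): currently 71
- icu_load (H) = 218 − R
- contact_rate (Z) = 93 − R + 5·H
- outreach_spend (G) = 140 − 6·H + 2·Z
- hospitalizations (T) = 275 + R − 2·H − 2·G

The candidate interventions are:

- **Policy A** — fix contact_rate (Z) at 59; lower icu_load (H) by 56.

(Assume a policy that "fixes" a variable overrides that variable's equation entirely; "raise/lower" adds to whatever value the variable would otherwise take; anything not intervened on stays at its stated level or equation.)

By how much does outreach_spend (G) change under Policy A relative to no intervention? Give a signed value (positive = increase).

Baseline:
  R = 71
  H = 218 − 71 = 147
  Z = 93 − 71 + 5·147 = 757
  G = 140 − 6·147 + 2·757 = 772
Policy A (Z := 59, H − 56):
  R = 71
  H = 218 − 71 (−56 from intervention) = 91
  Z = 59
  G = 140 − 6·91 + 2·59 = -288
Change in G: -288 − 772 = -1060

-1060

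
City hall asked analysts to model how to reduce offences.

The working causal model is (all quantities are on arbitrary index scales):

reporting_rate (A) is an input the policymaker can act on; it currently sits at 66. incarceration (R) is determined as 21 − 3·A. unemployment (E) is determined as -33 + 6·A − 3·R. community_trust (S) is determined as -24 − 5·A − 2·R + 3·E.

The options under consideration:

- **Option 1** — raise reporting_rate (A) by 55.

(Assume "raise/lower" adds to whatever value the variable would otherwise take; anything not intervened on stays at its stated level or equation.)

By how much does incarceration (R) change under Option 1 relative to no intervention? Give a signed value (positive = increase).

-165

Baseline:
  A = 66
  R = 21 − 3·66 = -177
Option 1 (A + 55):
  A = 66 + 55 = 121
  R = 21 − 3·121 = -342
Change in R: -342 − (-177) = -165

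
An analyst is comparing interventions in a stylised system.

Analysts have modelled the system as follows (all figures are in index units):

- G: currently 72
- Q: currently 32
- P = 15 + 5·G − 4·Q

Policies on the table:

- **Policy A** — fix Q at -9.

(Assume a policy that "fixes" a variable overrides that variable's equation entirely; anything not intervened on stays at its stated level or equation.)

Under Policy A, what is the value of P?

Policy A (Q := -9):
  G = 72
  Q = -9
  P = 15 + 5·72 − 4·(-9) = 411

411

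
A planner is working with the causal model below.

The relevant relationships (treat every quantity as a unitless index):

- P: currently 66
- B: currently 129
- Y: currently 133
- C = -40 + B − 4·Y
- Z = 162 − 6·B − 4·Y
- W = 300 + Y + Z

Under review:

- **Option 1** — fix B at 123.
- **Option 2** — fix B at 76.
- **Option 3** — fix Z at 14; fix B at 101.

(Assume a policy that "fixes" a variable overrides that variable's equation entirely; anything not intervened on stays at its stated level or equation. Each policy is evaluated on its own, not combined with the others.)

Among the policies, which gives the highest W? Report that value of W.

Option 1 (B := 123):
  B = 123
  Y = 133
  Z = 162 − 6·123 − 4·133 = -1108
  W = 300 + 133 + (-1108) = -675
Option 2 (B := 76):
  B = 76
  Y = 133
  Z = 162 − 6·76 − 4·133 = -826
  W = 300 + 133 + (-826) = -393
Option 3 (Z := 14, B := 101):
  B = 101
  Y = 133
  Z = 14
  W = 300 + 133 + 14 = 447
Comparing — Option 1: W=-675, Option 2: W=-393, Option 3: W=447. Highest is 447 (Option 3).

447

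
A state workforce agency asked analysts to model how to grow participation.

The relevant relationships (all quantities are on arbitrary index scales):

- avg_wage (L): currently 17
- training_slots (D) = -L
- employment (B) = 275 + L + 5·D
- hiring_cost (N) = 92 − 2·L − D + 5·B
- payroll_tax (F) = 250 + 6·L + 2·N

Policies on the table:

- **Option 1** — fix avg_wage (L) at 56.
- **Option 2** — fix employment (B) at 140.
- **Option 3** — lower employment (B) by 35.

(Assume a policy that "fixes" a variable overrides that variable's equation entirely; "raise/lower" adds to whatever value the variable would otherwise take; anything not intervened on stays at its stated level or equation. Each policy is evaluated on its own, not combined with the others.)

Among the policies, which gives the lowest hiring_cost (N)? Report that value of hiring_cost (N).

291

Option 1 (L := 56):
  L = 56
  D = 0 − 56 = -56
  B = 275 + 56 + 5·(-56) = 51
  N = 92 − 2·56 − (-56) + 5·51 = 291
Option 2 (B := 140):
  L = 17
  D = 0 − 17 = -17
  B = 140
  N = 92 − 2·17 − (-17) + 5·140 = 775
Option 3 (B − 35):
  L = 17
  D = 0 − 17 = -17
  B = 275 + 17 + 5·(-17) (−35 from intervention) = 172
  N = 92 − 2·17 − (-17) + 5·172 = 935
Comparing — Option 1: N=291, Option 2: N=775, Option 3: N=935. Lowest is 291 (Option 1).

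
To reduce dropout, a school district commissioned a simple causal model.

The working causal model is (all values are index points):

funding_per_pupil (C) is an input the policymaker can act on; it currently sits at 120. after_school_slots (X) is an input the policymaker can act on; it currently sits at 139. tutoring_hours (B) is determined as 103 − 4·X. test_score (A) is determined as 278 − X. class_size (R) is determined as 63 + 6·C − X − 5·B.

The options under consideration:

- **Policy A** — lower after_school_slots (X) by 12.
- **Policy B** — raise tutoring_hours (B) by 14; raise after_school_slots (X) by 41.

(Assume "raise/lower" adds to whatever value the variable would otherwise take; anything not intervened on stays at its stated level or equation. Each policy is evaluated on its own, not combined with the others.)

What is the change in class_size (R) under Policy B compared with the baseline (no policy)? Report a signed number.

Baseline:
  C = 120
  X = 139
  B = 103 − 4·139 = -453
  R = 63 + 6·120 − 139 − 5·(-453) = 2909
Policy B (B + 14, X + 41):
  C = 120
  X = 139 + 41 = 180
  B = 103 − 4·180 (+14 from intervention) = -603
  R = 63 + 6·120 − 180 − 5·(-603) = 3618
Change in R: 3618 − 2909 = 709

709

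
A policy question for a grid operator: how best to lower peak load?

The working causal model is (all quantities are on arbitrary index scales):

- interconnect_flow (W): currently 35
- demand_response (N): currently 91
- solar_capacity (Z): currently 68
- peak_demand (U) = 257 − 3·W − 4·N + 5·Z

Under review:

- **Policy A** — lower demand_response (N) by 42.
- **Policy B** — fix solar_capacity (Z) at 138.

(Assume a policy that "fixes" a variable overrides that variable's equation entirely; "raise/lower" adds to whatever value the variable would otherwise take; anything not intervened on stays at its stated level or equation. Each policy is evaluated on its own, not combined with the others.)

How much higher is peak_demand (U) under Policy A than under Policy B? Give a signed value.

Policy A (N − 42):
  W = 35
  N = 91 − 42 = 49
  Z = 68
  U = 257 − 3·35 − 4·49 + 5·68 = 296
Policy B (Z := 138):
  W = 35
  N = 91
  Z = 138
  U = 257 − 3·35 − 4·91 + 5·138 = 478
U: 296 − 478 = -182

-182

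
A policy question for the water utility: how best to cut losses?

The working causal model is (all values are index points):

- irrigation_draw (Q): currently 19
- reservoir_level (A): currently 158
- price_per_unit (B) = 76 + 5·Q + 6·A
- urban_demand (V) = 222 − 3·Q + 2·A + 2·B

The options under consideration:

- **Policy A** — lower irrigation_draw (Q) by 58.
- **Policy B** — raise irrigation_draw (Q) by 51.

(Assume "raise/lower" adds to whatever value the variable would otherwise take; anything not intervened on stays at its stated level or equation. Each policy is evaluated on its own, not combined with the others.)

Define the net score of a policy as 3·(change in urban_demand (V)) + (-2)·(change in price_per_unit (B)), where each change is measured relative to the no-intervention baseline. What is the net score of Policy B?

561

Baseline:
  Q = 19
  A = 158
  B = 76 + 5·19 + 6·158 = 1119
  V = 222 − 3·19 + 2·158 + 2·1119 = 2719
Policy B (Q + 51):
  Q = 19 + 51 = 70
  A = 158
  B = 76 + 5·70 + 6·158 = 1374
  V = 222 − 3·70 + 2·158 + 2·1374 = 3076
ΔV = 3076 − 2719 = 357; ΔB = 1374 − 1119 = 255
Score = 3·357 + (-2)·255 = 561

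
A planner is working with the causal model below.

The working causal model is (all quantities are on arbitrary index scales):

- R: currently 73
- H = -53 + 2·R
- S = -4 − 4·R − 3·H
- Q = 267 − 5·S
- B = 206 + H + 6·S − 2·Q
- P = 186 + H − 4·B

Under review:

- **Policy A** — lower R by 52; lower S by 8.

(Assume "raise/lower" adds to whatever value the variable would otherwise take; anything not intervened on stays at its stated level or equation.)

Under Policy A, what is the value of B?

-1347

Policy A (R − 52, S − 8):
  R = 73 − 52 = 21
  H = -53 + 2·21 = -11
  S = -4 − 4·21 − 3·(-11) (−8 from intervention) = -63
  Q = 267 − 5·(-63) = 582
  B = 206 + (-11) + 6·(-63) − 2·582 = -1347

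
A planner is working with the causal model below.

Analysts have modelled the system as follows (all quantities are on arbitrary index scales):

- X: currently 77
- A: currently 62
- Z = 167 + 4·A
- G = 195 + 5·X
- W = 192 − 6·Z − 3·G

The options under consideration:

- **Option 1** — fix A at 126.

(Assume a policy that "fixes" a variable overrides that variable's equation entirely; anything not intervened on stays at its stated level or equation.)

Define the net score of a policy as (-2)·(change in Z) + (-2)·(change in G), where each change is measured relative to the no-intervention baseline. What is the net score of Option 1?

Baseline:
  X = 77
  A = 62
  Z = 167 + 4·62 = 415
  G = 195 + 5·77 = 580
Option 1 (A := 126):
  X = 77
  A = 126
  Z = 167 + 4·126 = 671
  G = 195 + 5·77 = 580
ΔZ = 671 − 415 = 256; ΔG = 580 − 580 = 0
Score = (-2)·256 + (-2)·0 = -512

-512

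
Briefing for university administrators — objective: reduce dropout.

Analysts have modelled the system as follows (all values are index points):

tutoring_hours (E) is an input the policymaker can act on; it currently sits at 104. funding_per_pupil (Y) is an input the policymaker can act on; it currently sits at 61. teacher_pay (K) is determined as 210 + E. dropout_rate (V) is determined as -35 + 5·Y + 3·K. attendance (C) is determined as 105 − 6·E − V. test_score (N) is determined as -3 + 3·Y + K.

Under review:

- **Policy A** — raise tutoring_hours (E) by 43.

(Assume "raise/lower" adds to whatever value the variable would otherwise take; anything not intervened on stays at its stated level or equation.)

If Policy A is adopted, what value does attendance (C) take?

-2118

Policy A (E + 43):
  E = 104 + 43 = 147
  Y = 61
  K = 210 + 147 = 357
  V = -35 + 5·61 + 3·357 = 1341
  C = 105 − 6·147 − 1341 = -2118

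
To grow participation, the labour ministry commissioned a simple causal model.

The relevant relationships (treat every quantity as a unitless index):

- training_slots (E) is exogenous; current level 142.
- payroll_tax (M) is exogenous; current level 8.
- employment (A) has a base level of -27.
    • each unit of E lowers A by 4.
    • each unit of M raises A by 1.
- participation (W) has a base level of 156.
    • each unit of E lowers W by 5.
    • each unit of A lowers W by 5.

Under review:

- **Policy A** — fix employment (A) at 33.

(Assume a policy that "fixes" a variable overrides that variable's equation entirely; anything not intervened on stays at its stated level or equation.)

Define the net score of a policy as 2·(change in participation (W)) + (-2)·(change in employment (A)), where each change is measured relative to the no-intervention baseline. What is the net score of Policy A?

Baseline:
  E = 142
  M = 8
  A = -27 − 4·142 + 8 = -587
  W = 156 − 5·142 − 5·(-587) = 2381
Policy A (A := 33):
  E = 142
  M = 8
  A = 33
  W = 156 − 5·142 − 5·33 = -719
ΔW = -719 − 2381 = -3100; ΔA = 33 − (-587) = 620
Score = 2·(-3100) + (-2)·620 = -7440

-7440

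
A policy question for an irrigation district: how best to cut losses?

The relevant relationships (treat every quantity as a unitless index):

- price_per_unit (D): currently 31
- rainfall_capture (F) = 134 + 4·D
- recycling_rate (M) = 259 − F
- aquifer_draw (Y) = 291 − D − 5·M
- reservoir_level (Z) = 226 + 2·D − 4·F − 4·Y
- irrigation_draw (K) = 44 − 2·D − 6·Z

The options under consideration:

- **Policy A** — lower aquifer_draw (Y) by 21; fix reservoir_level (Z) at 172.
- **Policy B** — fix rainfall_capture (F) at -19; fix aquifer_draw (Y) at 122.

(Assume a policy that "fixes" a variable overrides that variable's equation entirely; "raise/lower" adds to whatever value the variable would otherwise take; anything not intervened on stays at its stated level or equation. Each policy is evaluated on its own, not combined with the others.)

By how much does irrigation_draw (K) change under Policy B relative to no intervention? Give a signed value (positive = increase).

Baseline:
  D = 31
  F = 134 + 4·31 = 258
  M = 259 − 258 = 1
  Y = 291 − 31 − 5·1 = 255
  Z = 226 + 2·31 − 4·258 − 4·255 = -1764
  K = 44 − 2·31 − 6·(-1764) = 10566
Policy B (F := -19, Y := 122):
  D = 31
  F = -19
  M = 259 − (-19) = 278
  Y = 122
  Z = 226 + 2·31 − 4·(-19) − 4·122 = -124
  K = 44 − 2·31 − 6·(-124) = 726
Change in K: 726 − 10566 = -9840

-9840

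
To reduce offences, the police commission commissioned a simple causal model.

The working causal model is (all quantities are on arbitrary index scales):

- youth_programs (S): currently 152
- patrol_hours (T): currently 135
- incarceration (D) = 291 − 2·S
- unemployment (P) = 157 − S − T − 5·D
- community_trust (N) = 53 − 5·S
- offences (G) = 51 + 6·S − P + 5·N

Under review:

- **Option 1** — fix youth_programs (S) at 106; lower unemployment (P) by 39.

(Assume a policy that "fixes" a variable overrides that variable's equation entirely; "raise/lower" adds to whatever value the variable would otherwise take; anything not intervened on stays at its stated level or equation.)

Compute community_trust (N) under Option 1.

Option 1 (S := 106, P − 39):
  S = 106
  N = 53 − 5·106 = -477

-477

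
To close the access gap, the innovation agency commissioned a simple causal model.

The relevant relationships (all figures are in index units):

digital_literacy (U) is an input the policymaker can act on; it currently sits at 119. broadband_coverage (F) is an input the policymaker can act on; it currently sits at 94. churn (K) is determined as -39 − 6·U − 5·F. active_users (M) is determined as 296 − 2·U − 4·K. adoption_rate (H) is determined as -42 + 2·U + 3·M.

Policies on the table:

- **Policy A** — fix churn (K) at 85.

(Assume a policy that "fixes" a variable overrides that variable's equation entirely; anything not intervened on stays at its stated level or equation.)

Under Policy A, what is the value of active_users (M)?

-282

Policy A (K := 85):
  U = 119
  F = 94
  K = 85
  M = 296 − 2·119 − 4·85 = -282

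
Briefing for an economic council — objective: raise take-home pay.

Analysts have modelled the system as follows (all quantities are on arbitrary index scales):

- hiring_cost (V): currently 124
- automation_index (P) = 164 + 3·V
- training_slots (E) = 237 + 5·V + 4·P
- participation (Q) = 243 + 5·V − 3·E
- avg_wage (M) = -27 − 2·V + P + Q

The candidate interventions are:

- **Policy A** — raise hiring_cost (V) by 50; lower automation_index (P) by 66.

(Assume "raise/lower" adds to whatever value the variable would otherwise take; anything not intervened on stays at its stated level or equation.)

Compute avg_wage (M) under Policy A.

Policy A (V + 50, P − 66):
  V = 124 + 50 = 174
  P = 164 + 3·174 (−66 from intervention) = 620
  E = 237 + 5·174 + 4·620 = 3587
  Q = 243 + 5·174 − 3·3587 = -9648
  M = -27 − 2·174 + 620 + (-9648) = -9403

-9403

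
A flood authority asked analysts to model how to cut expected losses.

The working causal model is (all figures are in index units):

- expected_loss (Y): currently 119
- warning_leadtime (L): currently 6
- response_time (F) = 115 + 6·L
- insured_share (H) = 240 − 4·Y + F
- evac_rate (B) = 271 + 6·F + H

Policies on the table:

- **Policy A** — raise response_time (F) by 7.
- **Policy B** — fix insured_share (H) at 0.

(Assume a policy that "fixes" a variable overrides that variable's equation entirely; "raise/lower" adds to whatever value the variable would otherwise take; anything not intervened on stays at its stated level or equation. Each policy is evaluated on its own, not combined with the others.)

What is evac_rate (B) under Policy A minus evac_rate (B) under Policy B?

-36

Policy A (F + 7):
  Y = 119
  L = 6
  F = 115 + 6·6 (+7 from intervention) = 158
  H = 240 − 4·119 + 158 = -78
  B = 271 + 6·158 + (-78) = 1141
Policy B (H := 0):
  Y = 119
  L = 6
  F = 115 + 6·6 = 151
  H = 0
  B = 271 + 6·151 + 0 = 1177
B: 1141 − 1177 = -36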